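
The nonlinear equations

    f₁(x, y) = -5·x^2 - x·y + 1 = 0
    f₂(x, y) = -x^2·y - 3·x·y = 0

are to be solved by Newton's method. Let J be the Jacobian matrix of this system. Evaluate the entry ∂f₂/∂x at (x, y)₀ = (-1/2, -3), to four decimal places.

6.0000

∂f₂/∂x = -2·x·y - 3·y.
At (-1/2, -3) this is 6.0000.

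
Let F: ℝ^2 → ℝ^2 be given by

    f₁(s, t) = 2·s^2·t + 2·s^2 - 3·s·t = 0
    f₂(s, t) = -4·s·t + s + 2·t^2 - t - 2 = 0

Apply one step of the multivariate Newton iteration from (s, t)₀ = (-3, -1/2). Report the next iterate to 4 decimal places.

At (-3, -1/2): F = (4.5000, -10.0000).
Jacobian J = [[4·s·t + 4·s - 3·t, 2·s^2 - 3·s], [-4·t + 1, -4·s + 4·t - 1]].
At the point, J = [[-4.5000, 27.0000], [3.0000, 9.0000]] (det J = -121.5000).
Solving J·Δ = −F gives Δ = (2.5556, 0.2593).
Then the next iterate is (s, t)₁ = (-0.4444, -0.2407).

(-0.4444, -0.2407)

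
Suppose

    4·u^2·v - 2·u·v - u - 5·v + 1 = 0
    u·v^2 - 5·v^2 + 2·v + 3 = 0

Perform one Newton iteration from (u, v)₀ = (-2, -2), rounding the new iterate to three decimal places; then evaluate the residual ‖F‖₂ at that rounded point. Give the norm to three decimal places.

At (-2, -2): F = (-27.000, -29.000).
Jacobian J = [[8·u·v - 2·v - 1, 4·u^2 - 2·u - 5], [v^2, 2·u·v - 10·v + 2]].
At the point, J = [[35.000, 15.000], [4.000, 30.000]] (det J = 990.000).
Solving J·Δ = −F gives Δ = (0.379, 0.916).
Then the next iterate is (u, v)₁ = (-1.621, -1.084).
Re-evaluating at (-1.621, -1.084): F = (-6.86678, -6.94805), so ‖F‖₂ = 9.769.

9.769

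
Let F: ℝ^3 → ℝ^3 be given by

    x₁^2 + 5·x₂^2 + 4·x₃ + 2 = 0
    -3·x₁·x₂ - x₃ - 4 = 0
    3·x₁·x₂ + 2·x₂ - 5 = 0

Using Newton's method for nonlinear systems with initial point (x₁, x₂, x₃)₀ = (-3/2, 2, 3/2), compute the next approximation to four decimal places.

(0.1783, 2.0280, -4.9439)

At (-3/2, 2, 3/2): F = (30.2500, 3.5000, -10.0000).
Jacobian J = [[2·x₁, 10·x₂, 4], [-3·x₂, -3·x₁, -1], [3·x₂, 3·x₁ + 2, 0]].
At the point, J = [[-3.0000, 20.0000, 4.0000], [-6.0000, 4.5000, -1.0000], [6.0000, -2.5000, 0.0000]] (det J = -160.5000).
Solving J·Δ = −F gives Δ = (1.6783, 0.0280, -6.4439).
Then the next iterate is (x₁, x₂, x₃)₁ = (0.1783, 2.0280, -4.9439).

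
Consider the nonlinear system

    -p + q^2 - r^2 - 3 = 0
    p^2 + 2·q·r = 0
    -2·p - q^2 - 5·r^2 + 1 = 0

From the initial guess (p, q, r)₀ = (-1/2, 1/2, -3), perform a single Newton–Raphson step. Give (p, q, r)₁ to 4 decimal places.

At (-1/2, 1/2, -3): F = (-11.2500, -2.7500, -43.2500).
Jacobian J = [[-1, 2·q, -2·r], [2·p, 2·r, 2·q], [-2, -2·q, -10·r]].
At the point, J = [[-1.0000, 1.0000, 6.0000], [-1.0000, -6.0000, 1.0000], [-2.0000, -1.0000, 30.0000]] (det J = 141.0000).
Solving J·Δ = −F gives Δ = (-3.6348, 0.3493, 1.2110).
Then the next iterate is (p, q, r)₁ = (-4.1348, 0.8493, -1.7890).

(-4.1348, 0.8493, -1.7890)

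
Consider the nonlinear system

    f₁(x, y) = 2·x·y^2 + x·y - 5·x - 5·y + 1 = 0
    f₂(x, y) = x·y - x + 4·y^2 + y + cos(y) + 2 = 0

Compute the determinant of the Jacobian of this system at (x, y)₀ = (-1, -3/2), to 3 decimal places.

22.005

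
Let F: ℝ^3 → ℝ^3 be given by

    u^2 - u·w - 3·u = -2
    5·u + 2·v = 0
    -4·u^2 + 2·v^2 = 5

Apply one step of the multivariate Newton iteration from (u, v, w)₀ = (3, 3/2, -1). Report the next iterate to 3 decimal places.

At (3, 3/2, -1): F = (5.000, 18.000, -36.500).
Jacobian J = [[2·u - w - 3, 0, -u], [5, 2, 0], [-8·u, 4·v, 0]].
At the point, J = [[4.000, 0.000, -3.000], [5.000, 2.000, 0.000], [-24.000, 6.000, 0.000]] (det J = -234.000).
Solving J·Δ = −F gives Δ = (-2.321, -3.199, -1.427).
Then the next iterate is (u, v, w)₁ = (0.679, -1.699, -2.427).

(0.679, -1.699, -2.427)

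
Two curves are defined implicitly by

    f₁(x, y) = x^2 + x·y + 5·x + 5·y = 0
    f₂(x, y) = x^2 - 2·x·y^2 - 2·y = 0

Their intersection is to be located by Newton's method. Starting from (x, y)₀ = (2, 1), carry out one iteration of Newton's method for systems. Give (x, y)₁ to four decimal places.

(0.2807, 0.4561)

At (2, 1): F = (21.0000, -2.0000).
Jacobian J = [[2·x + y + 5, x + 5], [2·x - 2·y^2, -4·x·y - 2]].
At the point, J = [[10.0000, 7.0000], [2.0000, -10.0000]] (det J = -114.0000).
Solving J·Δ = −F gives Δ = (-1.7193, -0.5439).
Then the next iterate is (x, y)₁ = (0.2807, 0.4561).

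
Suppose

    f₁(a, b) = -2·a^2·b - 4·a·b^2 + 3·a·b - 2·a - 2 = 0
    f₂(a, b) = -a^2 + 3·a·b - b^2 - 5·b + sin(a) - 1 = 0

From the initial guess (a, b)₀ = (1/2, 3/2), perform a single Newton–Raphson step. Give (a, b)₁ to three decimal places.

At (1/2, 3/2): F = (-6.000, -8.27057).
Jacobian J = [[-4·a·b - 4·b^2 + 3·b - 2, -2·a^2 - 8·a·b + 3·a], [-2·a + 3·b + cos(a), 3·a - 2·b - 5]].
At the point, J = [[-9.500, -5.000], [4.37758, -6.500]] (det J = 83.63791).
Solving J·Δ = −F gives Δ = (0.028, -1.253).
Then the next iterate is (a, b)₁ = (0.528, 0.247).

(0.528, 0.247)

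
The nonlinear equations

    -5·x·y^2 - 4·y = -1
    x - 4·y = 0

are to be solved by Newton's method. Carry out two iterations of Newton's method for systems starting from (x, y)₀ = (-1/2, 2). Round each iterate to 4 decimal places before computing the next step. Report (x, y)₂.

(0.1623, 0.0406)

At (-1/2, 2): F = (3.0000, -8.5000).
Jacobian J = [[-5·y^2, -10·x·y - 4], [1, -4]].
At the point, J = [[-20.0000, 6.0000], [1.0000, -4.0000]] (det J = 74.0000).
Solving J·Δ = −F gives Δ = (-0.5270, -2.2568).
Then the next iterate is (x, y)₁ = (-1.0270, -0.2568).
Round to (-1.0270, -0.2568) and repeat: F = (2.365834, 0.0002), J = [[-0.329731, -6.637336], [1.0000, -4.0000]].
Δ = (1.1893, 0.2974), so (x, y)₂ = (0.1623, 0.0406).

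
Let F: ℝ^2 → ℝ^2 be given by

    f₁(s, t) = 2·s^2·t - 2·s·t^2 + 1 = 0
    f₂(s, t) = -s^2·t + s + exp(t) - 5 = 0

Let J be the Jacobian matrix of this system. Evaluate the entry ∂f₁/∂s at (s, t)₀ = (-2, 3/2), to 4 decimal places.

-16.5000

∂f₁/∂s = 4·s·t - 2·t^2.
At (-2, 3/2) this is -16.5000.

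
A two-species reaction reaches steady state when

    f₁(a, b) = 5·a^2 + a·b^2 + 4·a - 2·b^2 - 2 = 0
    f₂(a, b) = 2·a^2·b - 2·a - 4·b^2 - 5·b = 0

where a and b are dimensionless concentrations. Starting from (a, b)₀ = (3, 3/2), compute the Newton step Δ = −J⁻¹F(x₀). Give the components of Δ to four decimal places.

At (3, 3/2): F = (57.2500, 4.5000).
Jacobian J = [[10·a + b^2 + 4, 2·a·b - 4·b], [4·a·b - 2, 2·a^2 - 8·b - 5]].
At the point, J = [[36.2500, 3.0000], [16.0000, 1.0000]] (det J = -11.7500).
Solving J·Δ = −F gives Δ = (3.7234, -64.0745).

(3.7234, -64.0745)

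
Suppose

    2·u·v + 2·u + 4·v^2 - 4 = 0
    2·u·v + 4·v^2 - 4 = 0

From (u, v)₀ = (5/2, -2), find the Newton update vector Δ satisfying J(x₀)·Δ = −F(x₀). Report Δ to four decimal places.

(-2.5000, 1.0909)

At (5/2, -2): F = (7.0000, 2.0000).
Jacobian J = [[2·v + 2, 2·u + 8·v], [2·v, 2·u + 8·v]].
At the point, J = [[-2.0000, -11.0000], [-4.0000, -11.0000]] (det J = -22.0000).
Solving J·Δ = −F gives Δ = (-2.5000, 1.0909).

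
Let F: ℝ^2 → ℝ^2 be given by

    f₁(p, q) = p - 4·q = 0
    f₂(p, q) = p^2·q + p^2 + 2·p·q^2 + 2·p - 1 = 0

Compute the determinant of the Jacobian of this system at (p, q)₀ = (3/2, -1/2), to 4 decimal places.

J = [[1, -4], [2·p·q + 2·p + 2·q^2 + 2, p^2 + 4·p·q]].
At the point, J = [[1.0000, -4.0000], [4.0000, -0.7500]].
det J = 15.2500.

15.2500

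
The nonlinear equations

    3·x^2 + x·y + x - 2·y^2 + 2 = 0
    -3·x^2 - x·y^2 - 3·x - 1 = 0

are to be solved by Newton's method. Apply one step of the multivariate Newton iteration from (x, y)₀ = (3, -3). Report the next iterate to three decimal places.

(1.577, -1.816)

At (3, -3): F = (5.000, -64.000).
Jacobian J = [[6·x + y + 1, x - 4·y], [-6·x - y^2 - 3, -2·x·y]].
At the point, J = [[16.000, 15.000], [-30.000, 18.000]] (det J = 738.000).
Solving J·Δ = −F gives Δ = (-1.423, 1.184).
Then the next iterate is (x, y)₁ = (1.577, -1.816).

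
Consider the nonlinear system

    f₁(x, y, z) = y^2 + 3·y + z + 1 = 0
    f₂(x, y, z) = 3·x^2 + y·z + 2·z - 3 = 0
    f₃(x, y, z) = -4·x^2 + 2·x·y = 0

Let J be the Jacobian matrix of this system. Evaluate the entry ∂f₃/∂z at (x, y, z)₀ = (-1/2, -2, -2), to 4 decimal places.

∂f₃/∂z = 0.
At (-1/2, -2, -2) this is 0.0000.

0.0000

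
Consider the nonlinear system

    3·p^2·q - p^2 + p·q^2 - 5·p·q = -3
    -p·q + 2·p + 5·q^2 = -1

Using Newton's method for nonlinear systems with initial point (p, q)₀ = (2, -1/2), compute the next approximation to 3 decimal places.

(1.793, 0.462)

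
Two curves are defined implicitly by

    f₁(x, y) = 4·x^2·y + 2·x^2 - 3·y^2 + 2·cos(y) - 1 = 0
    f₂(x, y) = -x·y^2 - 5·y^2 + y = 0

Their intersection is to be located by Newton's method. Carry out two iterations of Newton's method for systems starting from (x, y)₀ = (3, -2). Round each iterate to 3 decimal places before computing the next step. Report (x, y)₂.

(2.625, -0.475)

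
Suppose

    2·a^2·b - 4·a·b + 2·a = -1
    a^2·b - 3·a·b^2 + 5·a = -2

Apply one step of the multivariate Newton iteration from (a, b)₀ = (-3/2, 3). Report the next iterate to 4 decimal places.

(-0.6398, 2.4843)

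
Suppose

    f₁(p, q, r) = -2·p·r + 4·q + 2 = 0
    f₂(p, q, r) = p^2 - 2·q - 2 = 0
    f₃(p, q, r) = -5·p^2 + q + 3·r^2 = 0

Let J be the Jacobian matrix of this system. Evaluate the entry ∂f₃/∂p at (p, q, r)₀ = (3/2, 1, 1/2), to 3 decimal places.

-15.000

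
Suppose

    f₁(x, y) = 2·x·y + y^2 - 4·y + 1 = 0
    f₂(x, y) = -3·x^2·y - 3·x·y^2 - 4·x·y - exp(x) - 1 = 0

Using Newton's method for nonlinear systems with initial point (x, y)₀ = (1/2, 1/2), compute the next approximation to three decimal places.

At (1/2, 1/2): F = (-0.250, -4.39872).
Jacobian J = [[2·y, 2·x + 2·y - 4], [-6·x·y - 3·y^2 - 4·y - exp(x), -3·x^2 - 6·x·y - 4·x]].
At the point, J = [[1.000, -2.000], [-5.89872, -4.250]] (det J = -16.04744).
Solving J·Δ = −F gives Δ = (-0.482, -0.366).
Then the next iterate is (x, y)₁ = (0.018, 0.134).

(0.018, 0.134)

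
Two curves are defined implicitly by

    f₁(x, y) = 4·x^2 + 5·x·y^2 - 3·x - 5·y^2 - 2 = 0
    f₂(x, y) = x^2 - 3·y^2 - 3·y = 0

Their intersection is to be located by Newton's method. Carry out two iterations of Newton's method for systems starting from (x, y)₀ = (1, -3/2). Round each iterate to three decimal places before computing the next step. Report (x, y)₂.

(1.073, -1.296)

At (1, -3/2): F = (-1.000, -1.250).
Jacobian J = [[8·x + 5·y^2 - 3, 10·x·y - 10·y], [2·x, -6·y - 3]].
At the point, J = [[16.250, 0.000], [2.000, 6.000]] (det J = 97.500).
Solving J·Δ = −F gives Δ = (0.062, 0.188).
Then the next iterate is (x, y)₁ = (1.062, -1.312).
Round to (1.062, -1.312) and repeat: F = (-0.14101, -0.10019), J = [[14.10272, -0.81344], [2.124, 4.872]].
Δ = (0.011, 0.016), so (x, y)₂ = (1.073, -1.296).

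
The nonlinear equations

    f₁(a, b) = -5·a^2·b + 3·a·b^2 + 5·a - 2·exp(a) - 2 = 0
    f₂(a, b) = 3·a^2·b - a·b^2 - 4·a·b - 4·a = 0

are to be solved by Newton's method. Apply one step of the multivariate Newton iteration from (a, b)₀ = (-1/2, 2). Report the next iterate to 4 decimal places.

At (-1/2, 2): F = (-14.213061, 9.5000).
Jacobian J = [[-10·a·b + 3·b^2 - 2·exp(a) + 5, -5·a^2 + 6·a·b], [6·a·b - b^2 - 4·b - 4, 3·a^2 - 2·a·b - 4·a]].
At the point, J = [[25.786939, -7.2500], [-22.0000, 4.7500]] (det J = -37.012041).
Solving J·Δ = −F gives Δ = (0.0368, -1.8294).
Then the next iterate is (a, b)₁ = (-0.4632, 0.1706).

(-0.4632, 0.1706)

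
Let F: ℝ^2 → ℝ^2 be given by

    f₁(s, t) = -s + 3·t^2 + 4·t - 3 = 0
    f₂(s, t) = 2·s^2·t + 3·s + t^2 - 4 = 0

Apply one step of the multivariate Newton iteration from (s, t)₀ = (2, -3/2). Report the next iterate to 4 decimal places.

(0.8000, -2.1100)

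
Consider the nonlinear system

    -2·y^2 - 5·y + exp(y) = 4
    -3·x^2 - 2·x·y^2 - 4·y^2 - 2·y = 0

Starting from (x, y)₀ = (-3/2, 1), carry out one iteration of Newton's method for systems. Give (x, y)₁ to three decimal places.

(-0.861, -0.318)

At (-3/2, 1): F = (-8.28172, -9.750).
Jacobian J = [[0, -4·y + exp(y) - 5], [-6·x - 2·y^2, -4·x·y - 8·y - 2]].
At the point, J = [[0.000, -6.28172], [7.000, -4.000]] (det J = 43.97203).
Solving J·Δ = −F gives Δ = (0.639, -1.318).
Then the next iterate is (x, y)₁ = (-0.861, -0.318).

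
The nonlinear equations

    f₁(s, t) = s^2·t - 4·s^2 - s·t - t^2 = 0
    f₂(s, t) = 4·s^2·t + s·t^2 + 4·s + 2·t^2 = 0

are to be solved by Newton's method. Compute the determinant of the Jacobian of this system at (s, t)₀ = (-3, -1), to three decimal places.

J = [[2·s·t - 8·s - t, s^2 - s - 2·t], [8·s·t + t^2 + 4, 4·s^2 + 2·s·t + 4·t]].
At the point, J = [[31.000, 14.000], [29.000, 38.000]].
det J = 772.000.

772.000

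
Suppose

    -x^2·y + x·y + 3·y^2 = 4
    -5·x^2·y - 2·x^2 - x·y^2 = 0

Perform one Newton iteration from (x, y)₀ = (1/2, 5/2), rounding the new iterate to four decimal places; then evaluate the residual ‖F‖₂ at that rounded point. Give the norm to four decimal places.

At (1/2, 5/2): F = (15.3750, -6.7500).
Jacobian J = [[-2·x·y + y, -x^2 + x + 6·y], [-10·x·y - 4·x - y^2, -5·x^2 - 2·x·y]].
At the point, J = [[0.0000, 15.2500], [-20.7500, -3.7500]] (det J = 316.4375).
Solving J·Δ = −F gives Δ = (-0.1431, -1.0082).
Then the next iterate is (x, y)₁ = (0.3569, 1.4918).
Re-evaluating at (0.3569, 1.4918): F = (3.018803, -1.999134), so ‖F‖₂ = 3.6207.

3.6207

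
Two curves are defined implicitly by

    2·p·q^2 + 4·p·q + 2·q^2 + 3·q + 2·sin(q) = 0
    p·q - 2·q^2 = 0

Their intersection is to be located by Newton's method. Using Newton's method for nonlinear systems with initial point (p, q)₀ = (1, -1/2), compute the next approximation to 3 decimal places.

(-1.649, -0.608)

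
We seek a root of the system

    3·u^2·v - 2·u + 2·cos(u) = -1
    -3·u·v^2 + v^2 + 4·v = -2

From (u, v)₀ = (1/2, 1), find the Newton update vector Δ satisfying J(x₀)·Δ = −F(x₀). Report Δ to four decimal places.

(-1.4285, -3.2618)

At (1/2, 1): F = (2.505165, 5.5000).
Jacobian J = [[6·u·v - 2·sin(u) - 2, 3·u^2], [-3·v^2, -6·u·v + 2·v + 4]].
At the point, J = [[0.041149, 0.7500], [-3.0000, 3.0000]] (det J = 2.373447).
Solving J·Δ = −F gives Δ = (-1.4285, -3.2618).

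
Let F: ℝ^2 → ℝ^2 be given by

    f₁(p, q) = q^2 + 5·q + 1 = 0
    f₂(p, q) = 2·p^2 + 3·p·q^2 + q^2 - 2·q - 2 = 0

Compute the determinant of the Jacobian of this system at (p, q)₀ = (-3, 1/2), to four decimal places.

67.5000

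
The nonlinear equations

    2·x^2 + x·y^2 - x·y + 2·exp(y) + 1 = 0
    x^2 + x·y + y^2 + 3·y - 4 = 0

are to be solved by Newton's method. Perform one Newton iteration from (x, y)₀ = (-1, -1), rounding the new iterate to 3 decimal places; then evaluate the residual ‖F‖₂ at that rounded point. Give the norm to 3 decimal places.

6.221

At (-1, -1): F = (1.73576, -4.000).
Jacobian J = [[4·x + y^2 - y, 2·x·y - x + 2·exp(y)], [2·x + y, x + 2·y + 3]].
At the point, J = [[-2.000, 3.73576], [-3.000, 0.000]] (det J = 11.20728).
Solving J·Δ = −F gives Δ = (-1.333, -1.178).
Then the next iterate is (x, y)₁ = (-2.333, -2.178).
Re-evaluating at (-2.333, -2.178): F = (-4.03598, 4.73385), so ‖F‖₂ = 6.221.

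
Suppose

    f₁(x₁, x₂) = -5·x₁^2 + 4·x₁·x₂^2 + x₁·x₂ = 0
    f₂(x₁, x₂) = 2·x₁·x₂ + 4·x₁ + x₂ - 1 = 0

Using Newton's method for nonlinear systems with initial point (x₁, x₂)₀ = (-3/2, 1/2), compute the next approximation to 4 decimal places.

(5.8333, 14.8333)

At (-3/2, 1/2): F = (-13.5000, -8.0000).
Jacobian J = [[-10·x₁ + 4·x₂^2 + x₂, 8·x₁·x₂ + x₁], [2·x₂ + 4, 2·x₁ + 1]].
At the point, J = [[16.5000, -7.5000], [5.0000, -2.0000]] (det J = 4.5000).
Solving J·Δ = −F gives Δ = (7.3333, 14.3333).
Then the next iterate is (x₁, x₂)₁ = (5.8333, 14.8333).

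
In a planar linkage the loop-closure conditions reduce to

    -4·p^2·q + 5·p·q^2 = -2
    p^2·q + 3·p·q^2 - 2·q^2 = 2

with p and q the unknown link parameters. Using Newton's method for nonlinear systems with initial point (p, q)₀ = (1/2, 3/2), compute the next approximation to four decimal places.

(0.6698, 0.4206)

At (1/2, 3/2): F = (6.1250, -2.7500).
Jacobian J = [[-8·p·q + 5·q^2, -4·p^2 + 10·p·q], [2·p·q + 3·q^2, p^2 + 6·p·q - 4·q]].
At the point, J = [[5.2500, 6.5000], [8.2500, -1.2500]] (det J = -60.1875).
Solving J·Δ = −F gives Δ = (0.1698, -1.0794).
Then the next iterate is (p, q)₁ = (0.6698, 0.4206).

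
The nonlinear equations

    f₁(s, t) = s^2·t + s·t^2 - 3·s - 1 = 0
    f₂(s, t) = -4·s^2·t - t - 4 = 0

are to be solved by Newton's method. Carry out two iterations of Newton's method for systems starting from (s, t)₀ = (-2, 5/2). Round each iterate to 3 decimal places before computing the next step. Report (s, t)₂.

At (-2, 5/2): F = (2.500, -46.500).
Jacobian J = [[2·s·t + t^2 - 3, s^2 + 2·s·t], [-8·s·t, -4·s^2 - 1]].
At the point, J = [[-6.750, -6.000], [40.000, -17.000]] (det J = 354.750).
Solving J·Δ = −F gives Δ = (0.906, -0.603).
Then the next iterate is (s, t)₁ = (-1.094, 1.897).
Round to (-1.094, 1.897) and repeat: F = (0.61552, -14.97859), J = [[-3.55203, -2.95380], [16.60254, -5.78734]].
Δ = (0.687, -0.618), so (s, t)₂ = (-0.407, 1.279).

(-0.407, 1.279)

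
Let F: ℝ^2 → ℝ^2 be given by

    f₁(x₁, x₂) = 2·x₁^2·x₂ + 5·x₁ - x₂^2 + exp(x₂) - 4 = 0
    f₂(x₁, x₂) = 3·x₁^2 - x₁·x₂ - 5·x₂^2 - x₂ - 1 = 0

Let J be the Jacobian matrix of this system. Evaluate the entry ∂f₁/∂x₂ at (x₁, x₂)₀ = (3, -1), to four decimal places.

∂f₁/∂x₂ = 2·x₁^2 - 2·x₂ + exp(x₂).
At (3, -1) this is 20.3679.

20.3679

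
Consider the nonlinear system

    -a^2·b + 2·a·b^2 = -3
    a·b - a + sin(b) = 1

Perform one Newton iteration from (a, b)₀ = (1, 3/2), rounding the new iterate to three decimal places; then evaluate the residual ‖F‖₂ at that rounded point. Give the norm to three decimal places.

45.897

At (1, 3/2): F = (6.000, 0.49749).
Jacobian J = [[-2·a·b + 2·b^2, -a^2 + 4·a·b], [b - 1, a + cos(b)]].
At the point, J = [[1.500, 5.000], [0.500, 1.07074]] (det J = -0.89389).
Solving J·Δ = −F gives Δ = (4.404, -2.521).
Then the next iterate is (a, b)₁ = (5.404, -1.021).
Re-evaluating at (5.404, -1.021): F = (44.08319, -12.77411), so ‖F‖₂ = 45.897.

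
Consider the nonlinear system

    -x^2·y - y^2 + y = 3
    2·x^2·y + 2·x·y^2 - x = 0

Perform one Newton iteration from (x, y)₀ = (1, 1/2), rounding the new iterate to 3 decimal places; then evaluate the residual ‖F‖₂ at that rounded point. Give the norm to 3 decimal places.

54.850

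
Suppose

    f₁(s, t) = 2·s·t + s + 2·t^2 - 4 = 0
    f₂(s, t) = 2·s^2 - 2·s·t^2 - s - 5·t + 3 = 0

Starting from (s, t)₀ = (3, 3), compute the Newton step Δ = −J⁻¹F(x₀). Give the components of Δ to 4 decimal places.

At (3, 3): F = (35.0000, -51.0000).
Jacobian J = [[2·t + 1, 2·s + 4·t], [4·s - 2·t^2 - 1, -4·s·t - 5]].
At the point, J = [[7.0000, 18.0000], [-7.0000, -41.0000]] (det J = -161.0000).
Solving J·Δ = −F gives Δ = (-3.2112, -0.6957).

(-3.2112, -0.6957)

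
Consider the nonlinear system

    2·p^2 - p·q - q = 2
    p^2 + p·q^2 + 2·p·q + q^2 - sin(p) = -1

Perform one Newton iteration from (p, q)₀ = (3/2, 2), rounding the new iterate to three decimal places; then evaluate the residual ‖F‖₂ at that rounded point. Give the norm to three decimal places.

5.032

At (3/2, 2): F = (-2.500, 18.25251).
Jacobian J = [[4·p - q, -p - 1], [2·p + q^2 + 2·q - cos(p), 2·p·q + 2·p + 2·q]].
At the point, J = [[4.000, -2.500], [10.92926, 13.000]] (det J = 79.32316).
Solving J·Δ = −F gives Δ = (-0.166, -1.265).
Then the next iterate is (p, q)₁ = (1.334, 0.735).
Re-evaluating at (1.334, 0.735): F = (-0.15638, 5.02933), so ‖F‖₂ = 5.032.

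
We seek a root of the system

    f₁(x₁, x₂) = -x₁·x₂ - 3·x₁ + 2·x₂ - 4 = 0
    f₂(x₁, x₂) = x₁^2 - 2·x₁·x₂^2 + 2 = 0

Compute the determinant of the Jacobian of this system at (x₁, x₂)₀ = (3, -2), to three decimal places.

-26.000

J = [[-x₂ - 3, -x₁ + 2], [2·x₁ - 2·x₂^2, -4·x₁·x₂]].
At the point, J = [[-1.000, -1.000], [-2.000, 24.000]].
det J = -26.000.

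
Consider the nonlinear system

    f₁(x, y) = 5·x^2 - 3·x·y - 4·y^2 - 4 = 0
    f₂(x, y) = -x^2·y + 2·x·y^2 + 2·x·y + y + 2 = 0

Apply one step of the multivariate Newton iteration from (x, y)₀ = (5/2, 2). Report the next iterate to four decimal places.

At (5/2, 2): F = (-3.7500, 21.5000).
Jacobian J = [[10·x - 3·y, -3·x - 8·y], [-2·x·y + 2·y^2 + 2·y, -x^2 + 4·x·y + 2·x + 1]].
At the point, J = [[19.0000, -23.5000], [2.0000, 19.7500]] (det J = 422.2500).
Solving J·Δ = −F gives Δ = (-1.0212, -0.9852).
Then the next iterate is (x, y)₁ = (1.4788, 1.0148).

(1.4788, 1.0148)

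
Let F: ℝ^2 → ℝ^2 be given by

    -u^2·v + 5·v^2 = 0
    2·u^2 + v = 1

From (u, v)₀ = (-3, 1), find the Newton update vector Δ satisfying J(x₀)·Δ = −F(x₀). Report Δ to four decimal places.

(1.2222, -3.3333)

At (-3, 1): F = (-4.0000, 18.0000).
Jacobian J = [[-2·u·v, -u^2 + 10·v], [4·u, 1]].
At the point, J = [[6.0000, 1.0000], [-12.0000, 1.0000]] (det J = 18.0000).
Solving J·Δ = −F gives Δ = (1.2222, -3.3333).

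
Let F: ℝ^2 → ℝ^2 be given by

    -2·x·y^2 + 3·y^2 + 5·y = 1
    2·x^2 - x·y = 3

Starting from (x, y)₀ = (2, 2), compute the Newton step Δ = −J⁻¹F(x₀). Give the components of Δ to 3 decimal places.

At (2, 2): F = (5.000, 1.000).
Jacobian J = [[-2·y^2, -4·x·y + 6·y + 5], [4·x - y, -x]].
At the point, J = [[-8.000, 1.000], [6.000, -2.000]] (det J = 10.000).
Solving J·Δ = −F gives Δ = (1.100, 3.800).

(1.100, 3.800)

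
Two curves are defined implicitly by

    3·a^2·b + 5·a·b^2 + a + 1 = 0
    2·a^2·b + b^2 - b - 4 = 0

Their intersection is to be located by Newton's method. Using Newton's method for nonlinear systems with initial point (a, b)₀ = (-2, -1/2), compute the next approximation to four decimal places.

At (-2, -1/2): F = (-9.5000, -7.2500).
Jacobian J = [[6·a·b + 5·b^2 + 1, 3·a^2 + 10·a·b], [4·a·b, 2·a^2 + 2·b - 1]].
At the point, J = [[8.2500, 22.0000], [4.0000, 6.0000]] (det J = -38.5000).
Solving J·Δ = −F gives Δ = (2.6623, -0.5666).
Then the next iterate is (a, b)₁ = (0.6623, -1.0666).

(0.6623, -1.0666)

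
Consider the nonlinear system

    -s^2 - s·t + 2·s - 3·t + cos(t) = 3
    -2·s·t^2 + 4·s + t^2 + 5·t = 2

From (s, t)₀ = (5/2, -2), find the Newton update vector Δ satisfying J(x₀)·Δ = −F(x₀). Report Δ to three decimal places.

(1.280, 1.101)

At (5/2, -2): F = (6.33385, -18.000).
Jacobian J = [[-2·s - t + 2, -s - sin(t) - 3], [-2·t^2 + 4, -4·s·t + 2·t + 5]].
At the point, J = [[-1.000, -4.59070], [-4.000, 21.000]] (det J = -39.36281).
Solving J·Δ = −F gives Δ = (1.280, 1.101).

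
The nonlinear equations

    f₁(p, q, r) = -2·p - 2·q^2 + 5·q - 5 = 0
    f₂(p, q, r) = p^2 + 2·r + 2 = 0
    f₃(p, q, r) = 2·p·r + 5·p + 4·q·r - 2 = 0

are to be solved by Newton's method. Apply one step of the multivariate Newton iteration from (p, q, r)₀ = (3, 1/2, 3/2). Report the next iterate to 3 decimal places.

At (3, 1/2, 3/2): F = (-9.000, 14.000, 25.000).
Jacobian J = [[-2, -4·q + 5, 0], [2·p, 0, 2], [2·r + 5, 4·r, 2·p + 4·q]].
At the point, J = [[-2.000, 3.000, 0.000], [6.000, 0.000, 2.000], [8.000, 6.000, 8.000]] (det J = -72.000).
Solving J·Δ = −F gives Δ = (-1.083, 2.278, -3.750).
Then the next iterate is (p, q, r)₁ = (1.917, 2.778, -2.250).

(1.917, 2.778, -2.250)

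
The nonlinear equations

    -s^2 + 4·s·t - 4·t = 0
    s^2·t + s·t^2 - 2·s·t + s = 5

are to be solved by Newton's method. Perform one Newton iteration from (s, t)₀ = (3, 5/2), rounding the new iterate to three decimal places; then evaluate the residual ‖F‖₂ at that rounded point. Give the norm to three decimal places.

5.299

At (3, 5/2): F = (11.000, 24.250).
Jacobian J = [[-2·s + 4·t, 4·s - 4], [2·s·t + t^2 - 2·t + 1, s^2 + 2·s·t - 2·s]].
At the point, J = [[4.000, 8.000], [17.250, 18.000]] (det J = -66.000).
Solving J·Δ = −F gives Δ = (0.061, -1.405).
Then the next iterate is (s, t)₁ = (3.061, 1.095).
Re-evaluating at (3.061, 1.095): F = (-0.34254, 5.28747), so ‖F‖₂ = 5.299.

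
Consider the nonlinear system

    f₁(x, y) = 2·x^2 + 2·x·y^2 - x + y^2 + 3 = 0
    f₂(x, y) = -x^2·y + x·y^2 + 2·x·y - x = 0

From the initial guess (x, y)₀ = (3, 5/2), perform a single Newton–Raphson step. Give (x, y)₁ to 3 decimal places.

At (3, 5/2): F = (61.750, 8.250).
Jacobian J = [[4·x + 2·y^2 - 1, 4·x·y + 2·y], [-2·x·y + y^2 + 2·y - 1, -x^2 + 2·x·y + 2·x]].
At the point, J = [[23.500, 35.000], [-4.750, 12.000]] (det J = 448.250).
Solving J·Δ = −F gives Δ = (-1.009, -1.087).
Then the next iterate is (x, y)₁ = (1.991, 1.413).

(1.991, 1.413)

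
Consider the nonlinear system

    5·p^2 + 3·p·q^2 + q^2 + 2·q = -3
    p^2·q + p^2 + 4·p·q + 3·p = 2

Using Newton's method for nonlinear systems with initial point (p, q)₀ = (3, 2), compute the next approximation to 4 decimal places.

(1.5000, 1.3095)

At (3, 2): F = (92.0000, 58.0000).
Jacobian J = [[10·p + 3·q^2, 6·p·q + 2·q + 2], [2·p·q + 2·p + 4·q + 3, p^2 + 4·p]].
At the point, J = [[42.0000, 42.0000], [29.0000, 21.0000]] (det J = -336.0000).
Solving J·Δ = −F gives Δ = (-1.5000, -0.6905).
Then the next iterate is (p, q)₁ = (1.5000, 1.3095).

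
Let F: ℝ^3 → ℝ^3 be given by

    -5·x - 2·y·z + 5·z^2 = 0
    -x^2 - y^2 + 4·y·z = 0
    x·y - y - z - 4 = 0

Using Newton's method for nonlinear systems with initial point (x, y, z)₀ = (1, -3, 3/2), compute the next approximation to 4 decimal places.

(-0.5252, -1.8452, 0.5756)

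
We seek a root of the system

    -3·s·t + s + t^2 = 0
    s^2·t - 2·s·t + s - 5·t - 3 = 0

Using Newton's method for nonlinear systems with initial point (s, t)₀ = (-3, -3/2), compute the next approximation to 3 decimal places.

(-3.717, 1.533)

At (-3, -3/2): F = (-14.250, -21.000).
Jacobian J = [[-3·t + 1, -3·s + 2·t], [2·s·t - 2·t + 1, s^2 - 2·s - 5]].
At the point, J = [[5.500, 6.000], [13.000, 10.000]] (det J = -23.000).
Solving J·Δ = −F gives Δ = (-0.717, 3.033).
Then the next iterate is (s, t)₁ = (-3.717, 1.533).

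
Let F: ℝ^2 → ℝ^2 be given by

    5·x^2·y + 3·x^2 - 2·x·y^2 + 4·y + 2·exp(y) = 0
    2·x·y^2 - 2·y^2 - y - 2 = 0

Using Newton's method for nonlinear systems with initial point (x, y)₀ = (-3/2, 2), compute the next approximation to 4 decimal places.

(-0.9838, 1.0538)

At (-3/2, 2): F = (64.028112, -24.0000).
Jacobian J = [[10·x·y + 6·x - 2·y^2, 5·x^2 - 4·x·y + 2·exp(y) + 4], [2·y^2, 4·x·y - 4·y - 1]].
At the point, J = [[-47.0000, 42.028112], [8.0000, -21.0000]] (det J = 650.775102).
Solving J·Δ = −F gives Δ = (0.5162, -0.9462).
Then the next iterate is (x, y)₁ = (-0.9838, 1.0538).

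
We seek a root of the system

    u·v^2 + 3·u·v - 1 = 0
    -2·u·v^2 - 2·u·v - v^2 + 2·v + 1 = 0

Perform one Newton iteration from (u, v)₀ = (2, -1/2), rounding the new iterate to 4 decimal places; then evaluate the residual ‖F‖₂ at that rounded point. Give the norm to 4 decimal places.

At (2, -1/2): F = (-3.5000, 0.7500).
Jacobian J = [[v^2 + 3·v, 2·u·v + 3·u], [-2·v^2 - 2·v, -4·u·v - 2·u - 2·v + 2]].
At the point, J = [[-1.2500, 4.0000], [0.5000, 3.0000]] (det J = -5.7500).
Solving J·Δ = −F gives Δ = (-2.3478, 0.1413).
Then the next iterate is (u, v)₁ = (-0.3478, -0.3587).
Re-evaluating at (-0.3478, -0.3587): F = (-0.670482, -0.006078), so ‖F‖₂ = 0.6705.

0.6705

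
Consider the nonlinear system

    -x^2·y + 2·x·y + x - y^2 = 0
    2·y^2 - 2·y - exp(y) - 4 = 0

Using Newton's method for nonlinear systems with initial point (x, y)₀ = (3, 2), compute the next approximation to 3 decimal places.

(7.319, -3.319)

At (3, 2): F = (-7.000, -7.38906).
Jacobian J = [[-2·x·y + 2·y + 1, -x^2 + 2·x - 2·y], [0, 4·y - exp(y) - 2]].
At the point, J = [[-7.000, -7.000], [0.000, -1.38906]] (det J = 9.72339).
Solving J·Δ = −F gives Δ = (4.319, -5.319).
Then the next iterate is (x, y)₁ = (7.319, -3.319).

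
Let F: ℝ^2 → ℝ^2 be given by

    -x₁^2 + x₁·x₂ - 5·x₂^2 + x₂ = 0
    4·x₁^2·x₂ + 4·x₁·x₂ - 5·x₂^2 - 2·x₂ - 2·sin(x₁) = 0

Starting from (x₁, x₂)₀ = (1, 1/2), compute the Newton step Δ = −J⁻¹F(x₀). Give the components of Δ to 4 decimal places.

(0.0791, -0.4562)

At (1, 1/2): F = (-1.2500, 0.067058).
Jacobian J = [[-2·x₁ + x₂, x₁ - 10·x₂ + 1], [8·x₁·x₂ + 4·x₂ - 2·cos(x₁), 4·x₁^2 + 4·x₁ - 10·x₂ - 2]].
At the point, J = [[-1.5000, -3.0000], [4.919395, 1.0000]] (det J = 13.258186).
Solving J·Δ = −F gives Δ = (0.0791, -0.4562).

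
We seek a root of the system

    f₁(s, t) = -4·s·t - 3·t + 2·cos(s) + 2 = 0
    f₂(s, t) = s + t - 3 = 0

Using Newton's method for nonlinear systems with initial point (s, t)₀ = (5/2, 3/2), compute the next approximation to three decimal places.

(3.552, -0.552)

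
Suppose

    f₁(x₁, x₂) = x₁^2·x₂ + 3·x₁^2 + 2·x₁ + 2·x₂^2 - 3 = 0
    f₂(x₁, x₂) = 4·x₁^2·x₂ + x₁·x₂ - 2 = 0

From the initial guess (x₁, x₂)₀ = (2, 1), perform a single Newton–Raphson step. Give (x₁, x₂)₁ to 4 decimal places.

(0.8617, 1.1862)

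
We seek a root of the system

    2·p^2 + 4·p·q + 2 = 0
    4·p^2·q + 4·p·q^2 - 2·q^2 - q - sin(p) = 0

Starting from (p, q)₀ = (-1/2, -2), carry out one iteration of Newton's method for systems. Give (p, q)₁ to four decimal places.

(0.1414, -1.9568)

At (-1/2, -2): F = (6.5000, -15.520574).
Jacobian J = [[4·p + 4·q, 4·p], [8·p·q + 4·q^2 - cos(p), 4·p^2 + 8·p·q - 4·q - 1]].
At the point, J = [[-10.0000, -2.0000], [23.122417, 16.0000]] (det J = -113.755165).
Solving J·Δ = −F gives Δ = (0.6414, 0.0432).
Then the next iterate is (p, q)₁ = (0.1414, -1.9568).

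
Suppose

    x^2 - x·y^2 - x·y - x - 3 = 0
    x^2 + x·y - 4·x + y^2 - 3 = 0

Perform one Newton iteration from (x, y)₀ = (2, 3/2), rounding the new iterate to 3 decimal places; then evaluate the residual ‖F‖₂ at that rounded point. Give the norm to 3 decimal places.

77.854

At (2, 3/2): F = (-8.500, -1.750).
Jacobian J = [[2·x - y^2 - y - 1, -2·x·y - x], [2·x + y - 4, x + 2·y]].
At the point, J = [[-0.750, -8.000], [1.500, 5.000]] (det J = 8.250).
Solving J·Δ = −F gives Δ = (6.848, -1.705).
Then the next iterate is (x, y)₁ = (8.848, -0.205).
Re-evaluating at (8.848, -0.205): F = (67.88111, 38.12329), so ‖F‖₂ = 77.854.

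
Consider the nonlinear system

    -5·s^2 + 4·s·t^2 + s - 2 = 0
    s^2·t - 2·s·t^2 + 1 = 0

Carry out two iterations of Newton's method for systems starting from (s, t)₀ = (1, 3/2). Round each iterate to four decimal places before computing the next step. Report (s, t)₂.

At (1, 3/2): F = (3.0000, -2.0000).
Jacobian J = [[-10·s + 4·t^2 + 1, 8·s·t], [2·s·t - 2·t^2, s^2 - 4·s·t]].
At the point, J = [[0.0000, 12.0000], [-1.5000, -5.0000]] (det J = 18.0000).
Solving J·Δ = −F gives Δ = (-0.5000, -0.2500).
Then the next iterate is (s, t)₁ = (0.5000, 1.2500).
Round to (0.5000, 1.2500) and repeat: F = (0.3750, -0.2500), J = [[2.2500, 5.0000], [-1.8750, -2.2500]].
Δ = (-0.0942, -0.0326), so (s, t)₂ = (0.4058, 1.2174).

(0.4058, 1.2174)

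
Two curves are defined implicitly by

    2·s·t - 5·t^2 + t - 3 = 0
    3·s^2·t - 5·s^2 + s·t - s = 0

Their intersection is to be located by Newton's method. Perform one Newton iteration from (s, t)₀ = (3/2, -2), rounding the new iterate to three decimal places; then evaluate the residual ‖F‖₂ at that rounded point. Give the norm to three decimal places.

12.097

At (3/2, -2): F = (-31.000, -29.250).
Jacobian J = [[2·t, 2·s - 10·t + 1], [6·s·t - 10·s + t - 1, 3·s^2 + s]].
At the point, J = [[-4.000, 24.000], [-36.000, 8.250]] (det J = 831.000).
Solving J·Δ = −F gives Δ = (-0.537, 1.202).
Then the next iterate is (s, t)₁ = (0.963, -0.798).
Re-evaluating at (0.963, -0.798): F = (-8.51897, -8.58844), so ‖F‖₂ = 12.097.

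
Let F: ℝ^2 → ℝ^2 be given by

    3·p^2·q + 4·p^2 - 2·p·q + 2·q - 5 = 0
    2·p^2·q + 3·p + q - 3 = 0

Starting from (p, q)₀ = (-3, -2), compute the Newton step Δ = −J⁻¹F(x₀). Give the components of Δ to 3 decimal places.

At (-3, -2): F = (-39.000, -50.000).
Jacobian J = [[6·p·q + 8·p - 2·q, 3·p^2 - 2·p + 2], [4·p·q + 3, 2·p^2 + 1]].
At the point, J = [[16.000, 35.000], [27.000, 19.000]] (det J = -641.000).
Solving J·Δ = −F gives Δ = (1.574, 0.395).

(1.574, 0.395)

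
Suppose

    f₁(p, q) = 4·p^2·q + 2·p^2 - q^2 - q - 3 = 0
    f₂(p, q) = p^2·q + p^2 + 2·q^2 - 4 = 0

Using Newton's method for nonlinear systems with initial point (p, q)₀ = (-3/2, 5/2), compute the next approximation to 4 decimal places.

(-1.1638, 1.4515)

At (-3/2, 5/2): F = (15.2500, 16.3750).
Jacobian J = [[8·p·q + 4·p, 4·p^2 - 2·q - 1], [2·p·q + 2·p, p^2 + 4·q]].
At the point, J = [[-36.0000, 3.0000], [-10.5000, 12.2500]] (det J = -409.5000).
Solving J·Δ = −F gives Δ = (0.3362, -1.0485).
Then the next iterate is (p, q)₁ = (-1.1638, 1.4515).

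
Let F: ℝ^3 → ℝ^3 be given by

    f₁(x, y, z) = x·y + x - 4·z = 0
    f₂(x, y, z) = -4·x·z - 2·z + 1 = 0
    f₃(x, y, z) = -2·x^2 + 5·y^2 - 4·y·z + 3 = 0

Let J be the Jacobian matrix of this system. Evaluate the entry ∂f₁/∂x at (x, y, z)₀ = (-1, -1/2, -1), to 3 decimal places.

∂f₁/∂x = y + 1.
At (-1, -1/2, -1) this is 0.500.

0.500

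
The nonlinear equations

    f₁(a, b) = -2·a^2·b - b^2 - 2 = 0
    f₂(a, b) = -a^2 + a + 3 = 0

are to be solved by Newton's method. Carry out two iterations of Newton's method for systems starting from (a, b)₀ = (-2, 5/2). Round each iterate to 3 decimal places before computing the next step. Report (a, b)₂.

At (-2, 5/2): F = (-28.250, -3.000).
Jacobian J = [[-4·a·b, -2·a^2 - 2·b], [-2·a + 1, 0]].
At the point, J = [[20.000, -13.000], [5.000, 0.000]] (det J = 65.000).
Solving J·Δ = −F gives Δ = (0.600, -1.250).
Then the next iterate is (a, b)₁ = (-1.400, 1.250).
Round to (-1.400, 1.250) and repeat: F = (-8.46250, -0.360), J = [[7.000, -6.420], [3.800, 0.000]].
Δ = (0.095, -1.215), so (a, b)₂ = (-1.305, 0.035).

(-1.305, 0.035)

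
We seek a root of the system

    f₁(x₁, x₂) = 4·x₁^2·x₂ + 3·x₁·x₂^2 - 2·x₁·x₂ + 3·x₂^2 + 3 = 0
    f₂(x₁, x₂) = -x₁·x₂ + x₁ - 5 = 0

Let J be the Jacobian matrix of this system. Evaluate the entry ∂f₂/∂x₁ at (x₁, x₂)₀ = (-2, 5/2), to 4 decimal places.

∂f₂/∂x₁ = -x₂ + 1.
At (-2, 5/2) this is -1.5000.

-1.5000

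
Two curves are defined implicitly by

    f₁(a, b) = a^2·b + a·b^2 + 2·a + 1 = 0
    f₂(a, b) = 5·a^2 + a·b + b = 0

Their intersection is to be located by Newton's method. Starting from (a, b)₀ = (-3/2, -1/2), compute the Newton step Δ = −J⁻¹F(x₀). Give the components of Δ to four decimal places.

(0.7356, 0.1978)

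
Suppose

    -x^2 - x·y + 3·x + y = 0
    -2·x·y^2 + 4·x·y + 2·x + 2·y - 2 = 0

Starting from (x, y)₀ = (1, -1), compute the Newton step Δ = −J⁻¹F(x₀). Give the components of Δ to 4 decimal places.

(-1.0000, 0.4000)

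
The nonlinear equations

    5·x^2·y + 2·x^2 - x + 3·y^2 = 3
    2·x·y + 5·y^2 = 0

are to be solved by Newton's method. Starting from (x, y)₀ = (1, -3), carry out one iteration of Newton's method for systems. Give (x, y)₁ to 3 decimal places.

(0.665, -1.535)

At (1, -3): F = (10.000, 39.000).
Jacobian J = [[10·x·y + 4·x - 1, 5·x^2 + 6·y], [2·y, 2·x + 10·y]].
At the point, J = [[-27.000, -13.000], [-6.000, -28.000]] (det J = 678.000).
Solving J·Δ = −F gives Δ = (-0.335, 1.465).
Then the next iterate is (x, y)₁ = (0.665, -1.535).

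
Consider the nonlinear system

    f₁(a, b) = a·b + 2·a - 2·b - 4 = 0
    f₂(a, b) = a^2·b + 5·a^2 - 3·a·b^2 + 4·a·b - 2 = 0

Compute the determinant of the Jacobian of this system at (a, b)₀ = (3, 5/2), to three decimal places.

J = [[b + 2, a - 2], [2·a·b + 10·a - 3·b^2 + 4·b, a^2 - 6·a·b + 4·a]].
At the point, J = [[4.500, 1.000], [36.250, -24.000]].
det J = -144.250.

-144.250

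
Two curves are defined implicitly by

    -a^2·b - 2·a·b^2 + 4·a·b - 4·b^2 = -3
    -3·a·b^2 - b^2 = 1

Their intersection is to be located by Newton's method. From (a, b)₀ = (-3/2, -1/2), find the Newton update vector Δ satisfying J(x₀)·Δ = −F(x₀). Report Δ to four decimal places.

(2.9161, -0.6606)

At (-3/2, -1/2): F = (6.8750, -0.1250).
Jacobian J = [[-2·a·b - 2·b^2 + 4·b, -a^2 - 4·a·b + 4·a - 8·b], [-3·b^2, -6·a·b - 2·b]].
At the point, J = [[-4.0000, -7.2500], [-0.7500, -3.5000]] (det J = 8.5625).
Solving J·Δ = −F gives Δ = (2.9161, -0.6606).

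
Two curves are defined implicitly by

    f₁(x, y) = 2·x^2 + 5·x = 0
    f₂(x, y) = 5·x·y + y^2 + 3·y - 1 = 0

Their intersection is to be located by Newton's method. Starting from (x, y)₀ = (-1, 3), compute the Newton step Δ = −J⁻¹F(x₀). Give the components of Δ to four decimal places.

(3.0000, -11.7500)

At (-1, 3): F = (-3.0000, 2.0000).
Jacobian J = [[4·x + 5, 0], [5·y, 5·x + 2·y + 3]].
At the point, J = [[1.0000, 0.0000], [15.0000, 4.0000]] (det J = 4.0000).
Solving J·Δ = −F gives Δ = (3.0000, -11.7500).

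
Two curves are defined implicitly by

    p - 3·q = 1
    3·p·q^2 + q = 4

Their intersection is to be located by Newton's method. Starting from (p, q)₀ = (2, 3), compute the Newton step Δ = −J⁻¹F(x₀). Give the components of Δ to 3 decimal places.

(1.161, -2.280)

At (2, 3): F = (-8.000, 53.000).
Jacobian J = [[1, -3], [3·q^2, 6·p·q + 1]].
At the point, J = [[1.000, -3.000], [27.000, 37.000]] (det J = 118.000).
Solving J·Δ = −F gives Δ = (1.161, -2.280).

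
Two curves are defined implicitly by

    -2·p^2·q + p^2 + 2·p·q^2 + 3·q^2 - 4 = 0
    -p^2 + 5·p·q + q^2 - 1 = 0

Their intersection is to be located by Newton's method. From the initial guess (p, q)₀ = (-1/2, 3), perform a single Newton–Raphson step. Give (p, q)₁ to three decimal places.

At (-1/2, 3): F = (12.750, 0.250).
Jacobian J = [[-4·p·q + 2·p + 2·q^2, -2·p^2 + 4·p·q + 6·q], [-2·p + 5·q, 5·p + 2·q]].
At the point, J = [[23.000, 11.500], [16.000, 3.500]] (det J = -103.500).
Solving J·Δ = −F gives Δ = (0.403, -1.915).
Then the next iterate is (p, q)₁ = (-0.097, 1.085).

(-0.097, 1.085)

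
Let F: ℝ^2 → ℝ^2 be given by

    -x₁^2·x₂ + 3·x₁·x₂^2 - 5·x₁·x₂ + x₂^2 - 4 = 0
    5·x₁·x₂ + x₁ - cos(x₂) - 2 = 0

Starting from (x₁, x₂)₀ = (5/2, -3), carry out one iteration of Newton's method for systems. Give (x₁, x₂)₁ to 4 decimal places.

At (5/2, -3): F = (128.7500, -36.010008).
Jacobian J = [[-2·x₁·x₂ + 3·x₂^2 - 5·x₂, -x₁^2 + 6·x₁·x₂ - 5·x₁ + 2·x₂], [5·x₂ + 1, 5·x₁ + sin(x₂)]].
At the point, J = [[57.0000, -69.7500], [-14.0000, 12.358880]] (det J = -272.043840).
Solving J·Δ = −F gives Δ = (-3.3836, -0.9192).
Then the next iterate is (x₁, x₂)₁ = (-0.8836, -3.9192).

(-0.8836, -3.9192)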